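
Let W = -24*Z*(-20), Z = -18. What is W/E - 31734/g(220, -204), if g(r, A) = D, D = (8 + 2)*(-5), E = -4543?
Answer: 72299781/113575 ≈ 636.58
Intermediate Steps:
W = -8640 (W = -24*(-18)*(-20) = 432*(-20) = -8640)
D = -50 (D = 10*(-5) = -50)
g(r, A) = -50
W/E - 31734/g(220, -204) = -8640/(-4543) - 31734/(-50) = -8640*(-1/4543) - 31734*(-1/50) = 8640/4543 + 15867/25 = 72299781/113575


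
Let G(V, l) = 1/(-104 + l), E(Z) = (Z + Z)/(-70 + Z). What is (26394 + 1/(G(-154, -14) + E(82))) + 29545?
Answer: 270465419/4835 ≈ 55939.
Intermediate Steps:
E(Z) = 2*Z/(-70 + Z) (E(Z) = (2*Z)/(-70 + Z) = 2*Z/(-70 + Z))
(26394 + 1/(G(-154, -14) + E(82))) + 29545 = (26394 + 1/(1/(-104 - 14) + 2*82/(-70 + 82))) + 29545 = (26394 + 1/(1/(-118) + 2*82/12)) + 29545 = (26394 + 1/(-1/118 + 2*82*(1/12))) + 29545 = (26394 + 1/(-1/118 + 41/3)) + 29545 = (26394 + 1/(4835/354)) + 29545 = (26394 + 354/4835) + 29545 = 127615344/4835 + 29545 = 270465419/4835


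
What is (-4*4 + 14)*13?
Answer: -26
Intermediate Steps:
(-4*4 + 14)*13 = (-16 + 14)*13 = -2*13 = -26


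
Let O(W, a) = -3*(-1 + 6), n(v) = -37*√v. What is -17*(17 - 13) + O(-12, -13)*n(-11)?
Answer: -68 + 555*I*√11 ≈ -68.0 + 1840.7*I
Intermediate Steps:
O(W, a) = -15 (O(W, a) = -3*5 = -15)
-17*(17 - 13) + O(-12, -13)*n(-11) = -17*(17 - 13) - (-555)*√(-11) = -17*4 - (-555)*I*√11 = -68 - (-555)*I*√11 = -68 + 555*I*√11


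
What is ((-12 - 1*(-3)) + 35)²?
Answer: 676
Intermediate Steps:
((-12 - 1*(-3)) + 35)² = ((-12 + 3) + 35)² = (-9 + 35)² = 26² = 676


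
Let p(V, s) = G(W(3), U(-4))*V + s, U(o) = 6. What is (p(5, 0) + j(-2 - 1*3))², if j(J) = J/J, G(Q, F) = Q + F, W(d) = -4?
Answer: 121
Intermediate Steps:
G(Q, F) = F + Q
p(V, s) = s + 2*V (p(V, s) = (6 - 4)*V + s = 2*V + s = s + 2*V)
j(J) = 1
(p(5, 0) + j(-2 - 1*3))² = ((0 + 2*5) + 1)² = ((0 + 10) + 1)² = (10 + 1)² = 11² = 121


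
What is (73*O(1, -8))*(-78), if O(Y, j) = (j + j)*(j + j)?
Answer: -1457664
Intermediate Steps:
O(Y, j) = 4*j² (O(Y, j) = (2*j)*(2*j) = 4*j²)
(73*O(1, -8))*(-78) = (73*(4*(-8)²))*(-78) = (73*(4*64))*(-78) = (73*256)*(-78) = 18688*(-78) = -1457664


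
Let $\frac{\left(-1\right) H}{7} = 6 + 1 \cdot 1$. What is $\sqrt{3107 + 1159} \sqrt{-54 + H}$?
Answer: $3 i \sqrt{48822} \approx 662.87 i$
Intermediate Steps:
$H = -49$ ($H = - 7 \left(6 + 1 \cdot 1\right) = - 7 \left(6 + 1\right) = \left(-7\right) 7 = -49$)
$\sqrt{3107 + 1159} \sqrt{-54 + H} = \sqrt{3107 + 1159} \sqrt{-54 - 49} = \sqrt{4266} \sqrt{-103} = 3 \sqrt{474} i \sqrt{103} = 3 i \sqrt{48822}$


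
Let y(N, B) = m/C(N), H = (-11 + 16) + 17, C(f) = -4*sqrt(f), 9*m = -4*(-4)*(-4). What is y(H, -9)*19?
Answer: 152*sqrt(22)/99 ≈ 7.2014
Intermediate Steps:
m = -64/9 (m = (-4*(-4)*(-4))/9 = (16*(-4))/9 = (1/9)*(-64) = -64/9 ≈ -7.1111)
H = 22 (H = 5 + 17 = 22)
y(N, B) = 16/(9*sqrt(N)) (y(N, B) = -64*(-1/(4*sqrt(N)))/9 = -(-16)/(9*sqrt(N)) = 16/(9*sqrt(N)))
y(H, -9)*19 = (16/(9*sqrt(22)))*19 = (16*(sqrt(22)/22)/9)*19 = (8*sqrt(22)/99)*19 = 152*sqrt(22)/99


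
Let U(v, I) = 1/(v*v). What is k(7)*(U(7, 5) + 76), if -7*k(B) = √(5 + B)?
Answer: -7450*√3/343 ≈ -37.620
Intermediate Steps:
k(B) = -√(5 + B)/7
U(v, I) = v⁻²
k(7)*(U(7, 5) + 76) = (-√(5 + 7)/7)*(7⁻² + 76) = (-2*√3/7)*(1/49 + 76) = -2*√3/7*(3725/49) = -7450*√3/343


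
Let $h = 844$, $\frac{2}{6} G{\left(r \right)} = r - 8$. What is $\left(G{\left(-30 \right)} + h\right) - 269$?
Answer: $461$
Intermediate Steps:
$G{\left(r \right)} = -24 + 3 r$ ($G{\left(r \right)} = 3 \left(r - 8\right) = 3 \left(-8 + r\right) = -24 + 3 r$)
$\left(G{\left(-30 \right)} + h\right) - 269 = \left(\left(-24 + 3 \left(-30\right)\right) + 844\right) - 269 = \left(\left(-24 - 90\right) + 844\right) - 269 = \left(-114 + 844\right) - 269 = 730 - 269 = 461$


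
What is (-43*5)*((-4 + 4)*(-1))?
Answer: 0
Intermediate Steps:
(-43*5)*((-4 + 4)*(-1)) = -0*(-1) = -215*0 = 0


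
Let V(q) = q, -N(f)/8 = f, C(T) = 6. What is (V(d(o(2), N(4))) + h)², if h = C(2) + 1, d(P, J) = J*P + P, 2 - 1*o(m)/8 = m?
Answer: 49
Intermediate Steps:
o(m) = 16 - 8*m
N(f) = -8*f
d(P, J) = P + J*P
h = 7 (h = 6 + 1 = 7)
(V(d(o(2), N(4))) + h)² = ((16 - 8*2)*(1 - 8*4) + 7)² = ((16 - 16)*(1 - 32) + 7)² = (0*(-31) + 7)² = (0 + 7)² = 7² = 49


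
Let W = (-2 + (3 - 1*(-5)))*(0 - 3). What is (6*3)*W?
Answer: -324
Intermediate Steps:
W = -18 (W = (-2 + (3 + 5))*(-3) = (-2 + 8)*(-3) = 6*(-3) = -18)
(6*3)*W = (6*3)*(-18) = 18*(-18) = -324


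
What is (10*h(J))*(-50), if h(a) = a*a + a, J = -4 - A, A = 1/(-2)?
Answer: -4375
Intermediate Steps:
A = -½ ≈ -0.50000
J = -7/2 (J = -4 - 1*(-½) = -4 + ½ = -7/2 ≈ -3.5000)
h(a) = a + a² (h(a) = a² + a = a + a²)
(10*h(J))*(-50) = (10*(-7*(1 - 7/2)/2))*(-50) = (10*(-7/2*(-5/2)))*(-50) = (10*(35/4))*(-50) = (175/2)*(-50) = -4375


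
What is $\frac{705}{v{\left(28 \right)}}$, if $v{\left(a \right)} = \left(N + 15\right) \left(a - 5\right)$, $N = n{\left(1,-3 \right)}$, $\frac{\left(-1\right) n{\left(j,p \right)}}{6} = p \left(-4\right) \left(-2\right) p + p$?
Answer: $- \frac{235}{3059} \approx -0.076823$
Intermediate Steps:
$n{\left(j,p \right)} = - 48 p^{2} - 6 p$ ($n{\left(j,p \right)} = - 6 \left(p \left(-4\right) \left(-2\right) p + p\right) = - 6 \left(- 4 p \left(-2\right) p + p\right) = - 6 \left(8 p p + p\right) = - 6 \left(8 p^{2} + p\right) = - 6 \left(p + 8 p^{2}\right) = - 48 p^{2} - 6 p$)
$N = -414$ ($N = \left(-6\right) \left(-3\right) \left(1 + 8 \left(-3\right)\right) = \left(-6\right) \left(-3\right) \left(1 - 24\right) = \left(-6\right) \left(-3\right) \left(-23\right) = -414$)
$v{\left(a \right)} = 1995 - 399 a$ ($v{\left(a \right)} = \left(-414 + 15\right) \left(a - 5\right) = - 399 \left(-5 + a\right) = 1995 - 399 a$)
$\frac{705}{v{\left(28 \right)}} = \frac{705}{1995 - 11172} = \frac{705}{-9177} = 705 \left(- \frac{1}{9177}\right) = - \frac{235}{3059}$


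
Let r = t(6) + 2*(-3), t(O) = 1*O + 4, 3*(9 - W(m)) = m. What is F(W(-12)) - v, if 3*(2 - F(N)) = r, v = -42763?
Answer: 128291/3 ≈ 42764.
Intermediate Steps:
W(m) = 9 - m/3
t(O) = 4 + O (t(O) = O + 4 = 4 + O)
r = 4 (r = (4 + 6) + 2*(-3) = 10 - 6 = 4)
F(N) = 2/3 (F(N) = 2 - 1/3*4 = 2 - 4/3 = 2/3)
F(W(-12)) - v = 2/3 - 1*(-42763) = 2/3 + 42763 = 128291/3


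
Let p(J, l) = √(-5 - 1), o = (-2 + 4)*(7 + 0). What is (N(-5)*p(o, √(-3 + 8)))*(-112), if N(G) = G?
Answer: 560*I*√6 ≈ 1371.7*I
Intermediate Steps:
o = 14 (o = 2*7 = 14)
p(J, l) = I*√6 (p(J, l) = √(-6) = I*√6)
(N(-5)*p(o, √(-3 + 8)))*(-112) = -5*I*√6*(-112) = 560*I*√6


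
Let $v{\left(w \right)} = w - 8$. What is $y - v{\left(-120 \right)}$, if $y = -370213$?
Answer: $-370085$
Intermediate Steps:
$v{\left(w \right)} = -8 + w$ ($v{\left(w \right)} = w - 8 = -8 + w$)
$y - v{\left(-120 \right)} = -370213 - \left(-8 - 120\right) = -370213 - -128 = -370213 + 128 = -370085$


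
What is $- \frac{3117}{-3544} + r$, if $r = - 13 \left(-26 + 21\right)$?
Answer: $\frac{233477}{3544} \approx 65.88$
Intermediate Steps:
$r = 65$ ($r = \left(-13\right) \left(-5\right) = 65$)
$- \frac{3117}{-3544} + r = - \frac{3117}{-3544} + 65 = \left(-3117\right) \left(- \frac{1}{3544}\right) + 65 = \frac{3117}{3544} + 65 = \frac{233477}{3544}$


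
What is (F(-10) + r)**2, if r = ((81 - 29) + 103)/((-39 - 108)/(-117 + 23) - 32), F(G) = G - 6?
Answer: 3641639716/8185321 ≈ 444.90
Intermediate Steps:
F(G) = -6 + G
r = -14570/2861 (r = (52 + 103)/(-147/(-94) - 32) = 155/(-147*(-1/94) - 32) = 155/(147/94 - 32) = 155/(-2861/94) = 155*(-94/2861) = -14570/2861 ≈ -5.0926)
(F(-10) + r)**2 = ((-6 - 10) - 14570/2861)**2 = (-16 - 14570/2861)**2 = (-60346/2861)**2 = 3641639716/8185321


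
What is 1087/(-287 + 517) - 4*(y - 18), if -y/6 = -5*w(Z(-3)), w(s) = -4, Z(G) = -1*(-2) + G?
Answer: 128047/230 ≈ 556.73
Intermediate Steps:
Z(G) = 2 + G
y = -120 (y = -(-30)*(-4) = -6*20 = -120)
1087/(-287 + 517) - 4*(y - 18) = 1087/(-287 + 517) - 4*(-120 - 18) = 1087/230 - 4*(-138) = (1/230)*1087 + 552 = 1087/230 + 552 = 128047/230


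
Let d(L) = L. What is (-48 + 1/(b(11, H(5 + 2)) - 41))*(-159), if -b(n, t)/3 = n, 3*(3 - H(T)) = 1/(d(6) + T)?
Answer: 564927/74 ≈ 7634.1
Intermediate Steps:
H(T) = 3 - 1/(3*(6 + T))
b(n, t) = -3*n
(-48 + 1/(b(11, H(5 + 2)) - 41))*(-159) = (-48 + 1/(-3*11 - 41))*(-159) = (-48 + 1/(-33 - 41))*(-159) = (-48 + 1/(-74))*(-159) = (-48 - 1/74)*(-159) = -3553/74*(-159) = 564927/74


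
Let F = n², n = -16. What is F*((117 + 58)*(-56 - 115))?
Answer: -7660800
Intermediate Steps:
F = 256 (F = (-16)² = 256)
F*((117 + 58)*(-56 - 115)) = 256*((117 + 58)*(-56 - 115)) = 256*(175*(-171)) = 256*(-29925) = -7660800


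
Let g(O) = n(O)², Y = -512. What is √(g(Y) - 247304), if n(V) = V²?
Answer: 2*√17179807358 ≈ 2.6214e+5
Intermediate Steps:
g(O) = O⁴ (g(O) = (O²)² = O⁴)
√(g(Y) - 247304) = √((-512)⁴ - 247304) = √(68719476736 - 247304) = √68719229432 = 2*√17179807358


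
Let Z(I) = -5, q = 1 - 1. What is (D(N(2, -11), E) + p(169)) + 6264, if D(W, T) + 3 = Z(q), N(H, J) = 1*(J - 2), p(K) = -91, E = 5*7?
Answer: 6165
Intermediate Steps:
E = 35
q = 0
N(H, J) = -2 + J (N(H, J) = 1*(-2 + J) = -2 + J)
D(W, T) = -8 (D(W, T) = -3 - 5 = -8)
(D(N(2, -11), E) + p(169)) + 6264 = (-8 - 91) + 6264 = -99 + 6264 = 6165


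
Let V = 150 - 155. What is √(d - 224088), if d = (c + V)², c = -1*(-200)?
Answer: I*√186063 ≈ 431.35*I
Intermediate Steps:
c = 200
V = -5
d = 38025 (d = (200 - 5)² = 195² = 38025)
√(d - 224088) = √(38025 - 224088) = √(-186063) = I*√186063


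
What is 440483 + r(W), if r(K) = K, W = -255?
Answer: 440228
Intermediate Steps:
440483 + r(W) = 440483 - 255 = 440228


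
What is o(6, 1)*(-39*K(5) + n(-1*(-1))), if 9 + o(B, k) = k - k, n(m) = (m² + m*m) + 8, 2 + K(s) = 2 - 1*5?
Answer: -1845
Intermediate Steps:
K(s) = -5 (K(s) = -2 + (2 - 1*5) = -2 + (2 - 5) = -2 - 3 = -5)
n(m) = 8 + 2*m² (n(m) = (m² + m²) + 8 = 2*m² + 8 = 8 + 2*m²)
o(B, k) = -9 (o(B, k) = -9 + (k - k) = -9 + 0 = -9)
o(6, 1)*(-39*K(5) + n(-1*(-1))) = -9*(-39*(-5) + (8 + 2*(-1*(-1))²)) = -9*(195 + (8 + 2*1²)) = -9*(195 + (8 + 2*1)) = -9*(195 + (8 + 2)) = -9*(195 + 10) = -9*205 = -1845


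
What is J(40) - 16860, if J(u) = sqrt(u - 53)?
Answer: -16860 + I*sqrt(13) ≈ -16860.0 + 3.6056*I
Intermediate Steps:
J(u) = sqrt(-53 + u)
J(40) - 16860 = sqrt(-53 + 40) - 16860 = sqrt(-13) - 16860 = I*sqrt(13) - 16860 = -16860 + I*sqrt(13)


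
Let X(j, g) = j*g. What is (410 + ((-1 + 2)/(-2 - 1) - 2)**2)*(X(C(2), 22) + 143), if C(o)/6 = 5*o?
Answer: 5470157/9 ≈ 6.0780e+5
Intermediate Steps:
C(o) = 30*o (C(o) = 6*(5*o) = 30*o)
X(j, g) = g*j
(410 + ((-1 + 2)/(-2 - 1) - 2)**2)*(X(C(2), 22) + 143) = (410 + ((-1 + 2)/(-2 - 1) - 2)**2)*(22*(30*2) + 143) = (410 + (1/(-3) - 2)**2)*(22*60 + 143) = (410 + (1*(-1/3) - 2)**2)*(1320 + 143) = (410 + (-1/3 - 2)**2)*1463 = (410 + (-7/3)**2)*1463 = (410 + 49/9)*1463 = (3739/9)*1463 = 5470157/9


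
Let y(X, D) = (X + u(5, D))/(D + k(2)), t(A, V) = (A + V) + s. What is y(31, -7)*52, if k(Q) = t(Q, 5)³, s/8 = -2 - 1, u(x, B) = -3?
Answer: -182/615 ≈ -0.29594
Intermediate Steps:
s = -24 (s = 8*(-2 - 1) = 8*(-3) = -24)
t(A, V) = -24 + A + V (t(A, V) = (A + V) - 24 = -24 + A + V)
k(Q) = (-19 + Q)³ (k(Q) = (-24 + Q + 5)³ = (-19 + Q)³)
y(X, D) = (-3 + X)/(-4913 + D) (y(X, D) = (X - 3)/(D + (-19 + 2)³) = (-3 + X)/(D + (-17)³) = (-3 + X)/(D - 4913) = (-3 + X)/(-4913 + D))
y(31, -7)*52 = ((-3 + 31)/(-4913 - 7))*52 = (28/(-4920))*52 = -1/4920*28*52 = -7/1230*52 = -182/615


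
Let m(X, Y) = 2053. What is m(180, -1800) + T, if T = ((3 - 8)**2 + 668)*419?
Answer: 292420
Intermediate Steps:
T = 290367 (T = ((-5)**2 + 668)*419 = (25 + 668)*419 = 693*419 = 290367)
m(180, -1800) + T = 2053 + 290367 = 292420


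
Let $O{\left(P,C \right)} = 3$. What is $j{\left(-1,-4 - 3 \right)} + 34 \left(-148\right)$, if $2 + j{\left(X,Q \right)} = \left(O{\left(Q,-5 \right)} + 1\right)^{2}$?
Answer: $-5018$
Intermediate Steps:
$j{\left(X,Q \right)} = 14$ ($j{\left(X,Q \right)} = -2 + \left(3 + 1\right)^{2} = -2 + 4^{2} = -2 + 16 = 14$)
$j{\left(-1,-4 - 3 \right)} + 34 \left(-148\right) = 14 + 34 \left(-148\right) = 14 - 5032 = -5018$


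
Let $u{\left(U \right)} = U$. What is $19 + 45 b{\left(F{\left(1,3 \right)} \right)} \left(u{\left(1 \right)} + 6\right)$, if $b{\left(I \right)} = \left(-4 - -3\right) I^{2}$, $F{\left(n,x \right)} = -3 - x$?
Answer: $-11321$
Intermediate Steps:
$b{\left(I \right)} = - I^{2}$ ($b{\left(I \right)} = \left(-4 + 3\right) I^{2} = - I^{2}$)
$19 + 45 b{\left(F{\left(1,3 \right)} \right)} \left(u{\left(1 \right)} + 6\right) = 19 + 45 - \left(-3 - 3\right)^{2} \left(1 + 6\right) = 19 + 45 - \left(-3 - 3\right)^{2} \cdot 7 = 19 + 45 - \left(-6\right)^{2} \cdot 7 = 19 + 45 \left(-1\right) 36 \cdot 7 = 19 + 45 \left(\left(-36\right) 7\right) = 19 + 45 \left(-252\right) = 19 - 11340 = -11321$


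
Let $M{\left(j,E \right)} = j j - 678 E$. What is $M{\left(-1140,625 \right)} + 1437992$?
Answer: $2313842$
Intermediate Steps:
$M{\left(j,E \right)} = j^{2} - 678 E$
$M{\left(-1140,625 \right)} + 1437992 = \left(\left(-1140\right)^{2} - 423750\right) + 1437992 = \left(1299600 - 423750\right) + 1437992 = 875850 + 1437992 = 2313842$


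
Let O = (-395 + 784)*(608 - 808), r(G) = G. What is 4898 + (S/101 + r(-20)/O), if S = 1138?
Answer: 1928802141/392890 ≈ 4909.3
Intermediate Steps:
O = -77800 (O = 389*(-200) = -77800)
4898 + (S/101 + r(-20)/O) = 4898 + (1138/101 - 20/(-77800)) = 4898 + (1138*(1/101) - 20*(-1/77800)) = 4898 + (1138/101 + 1/3890) = 4898 + 4426921/392890 = 1928802141/392890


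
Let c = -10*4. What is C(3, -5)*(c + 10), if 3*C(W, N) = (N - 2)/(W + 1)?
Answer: 35/2 ≈ 17.500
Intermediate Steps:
C(W, N) = (-2 + N)/(3*(1 + W)) (C(W, N) = ((N - 2)/(W + 1))/3 = ((-2 + N)/(1 + W))/3 = (-2 + N)/(3*(1 + W)))
c = -40
C(3, -5)*(c + 10) = ((-2 - 5)/(3*(1 + 3)))*(-40 + 10) = ((⅓)*(-7)/4)*(-30) = ((⅓)*(¼)*(-7))*(-30) = -7/12*(-30) = 35/2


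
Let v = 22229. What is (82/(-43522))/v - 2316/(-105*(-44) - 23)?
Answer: -1120307911481/2223685061593 ≈ -0.50381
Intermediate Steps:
(82/(-43522))/v - 2316/(-105*(-44) - 23) = (82/(-43522))/22229 - 2316/(-105*(-44) - 23) = (82*(-1/43522))*(1/22229) - 2316/(4620 - 23) = -41/21761*1/22229 - 2316/4597 = -41/483725269 - 2316*1/4597 = -41/483725269 - 2316/4597 = -1120307911481/2223685061593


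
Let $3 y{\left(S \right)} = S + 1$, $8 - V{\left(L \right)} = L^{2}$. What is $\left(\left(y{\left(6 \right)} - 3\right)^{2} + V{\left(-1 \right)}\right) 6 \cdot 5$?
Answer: $\frac{670}{3} \approx 223.33$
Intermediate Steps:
$V{\left(L \right)} = 8 - L^{2}$
$y{\left(S \right)} = \frac{1}{3} + \frac{S}{3}$ ($y{\left(S \right)} = \frac{S + 1}{3} = \frac{1 + S}{3} = \frac{1}{3} + \frac{S}{3}$)
$\left(\left(y{\left(6 \right)} - 3\right)^{2} + V{\left(-1 \right)}\right) 6 \cdot 5 = \left(\left(\left(\frac{1}{3} + \frac{1}{3} \cdot 6\right) - 3\right)^{2} + \left(8 - \left(-1\right)^{2}\right)\right) 6 \cdot 5 = \left(\left(\left(\frac{1}{3} + 2\right) - 3\right)^{2} + \left(8 - 1\right)\right) 6 \cdot 5 = \left(\left(\frac{7}{3} - 3\right)^{2} + \left(8 - 1\right)\right) 6 \cdot 5 = \left(\left(- \frac{2}{3}\right)^{2} + 7\right) 6 \cdot 5 = \left(\frac{4}{9} + 7\right) 6 \cdot 5 = \frac{67}{9} \cdot 6 \cdot 5 = \frac{134}{3} \cdot 5 = \frac{670}{3}$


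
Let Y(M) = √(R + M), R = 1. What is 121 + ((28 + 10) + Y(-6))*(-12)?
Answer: -335 - 12*I*√5 ≈ -335.0 - 26.833*I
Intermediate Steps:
Y(M) = √(1 + M)
121 + ((28 + 10) + Y(-6))*(-12) = 121 + ((28 + 10) + √(1 - 6))*(-12) = 121 + (38 + √(-5))*(-12) = 121 + (38 + I*√5)*(-12) = 121 + (-456 - 12*I*√5) = -335 - 12*I*√5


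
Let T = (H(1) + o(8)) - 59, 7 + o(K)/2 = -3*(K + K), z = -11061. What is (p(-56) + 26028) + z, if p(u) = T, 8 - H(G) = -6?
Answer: 14812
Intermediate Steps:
H(G) = 14 (H(G) = 8 - 1*(-6) = 8 + 6 = 14)
o(K) = -14 - 12*K (o(K) = -14 + 2*(-3*(K + K)) = -14 + 2*(-6*K) = -14 - 12*K)
T = -155 (T = (14 + (-14 - 12*8)) - 59 = (14 + (-14 - 96)) - 59 = (14 - 110) - 59 = -96 - 59 = -155)
p(u) = -155
(p(-56) + 26028) + z = (-155 + 26028) - 11061 = 25873 - 11061 = 14812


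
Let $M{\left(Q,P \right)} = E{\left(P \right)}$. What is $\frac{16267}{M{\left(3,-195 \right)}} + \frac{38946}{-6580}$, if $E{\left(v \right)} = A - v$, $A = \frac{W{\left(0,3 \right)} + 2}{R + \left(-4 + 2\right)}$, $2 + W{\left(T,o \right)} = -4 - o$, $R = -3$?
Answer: $\frac{62117416}{807695} \approx 76.907$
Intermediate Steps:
$W{\left(T,o \right)} = -6 - o$ ($W{\left(T,o \right)} = -2 - \left(4 + o\right) = -6 - o$)
$A = \frac{7}{5}$ ($A = \frac{\left(-6 - 3\right) + 2}{-3 + \left(-4 + 2\right)} = \frac{\left(-6 - 3\right) + 2}{-3 - 2} = \frac{-9 + 2}{-5} = \left(-7\right) \left(- \frac{1}{5}\right) = \frac{7}{5} \approx 1.4$)
$E{\left(v \right)} = \frac{7}{5} - v$
$M{\left(Q,P \right)} = \frac{7}{5} - P$
$\frac{16267}{M{\left(3,-195 \right)}} + \frac{38946}{-6580} = \frac{16267}{\frac{7}{5} - -195} + \frac{38946}{-6580} = \frac{16267}{\frac{7}{5} + 195} + 38946 \left(- \frac{1}{6580}\right) = \frac{16267}{\frac{982}{5}} - \frac{19473}{3290} = 16267 \cdot \frac{5}{982} - \frac{19473}{3290} = \frac{81335}{982} - \frac{19473}{3290} = \frac{62117416}{807695}$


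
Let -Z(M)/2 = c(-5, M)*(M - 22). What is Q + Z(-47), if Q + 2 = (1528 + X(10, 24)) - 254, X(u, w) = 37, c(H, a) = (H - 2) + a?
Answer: -6143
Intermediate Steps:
c(H, a) = -2 + H + a (c(H, a) = (-2 + H) + a = -2 + H + a)
Z(M) = -2*(-22 + M)*(-7 + M) (Z(M) = -2*(-2 - 5 + M)*(M - 22) = -2*(-7 + M)*(-22 + M) = -2*(-22 + M)*(-7 + M))
Q = 1309 (Q = -2 + ((1528 + 37) - 254) = -2 + (1565 - 254) = -2 + 1311 = 1309)
Q + Z(-47) = 1309 - 2*(-22 - 47)*(-7 - 47) = 1309 - 2*(-69)*(-54) = 1309 - 7452 = -6143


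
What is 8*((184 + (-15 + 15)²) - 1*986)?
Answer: -6416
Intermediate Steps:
8*((184 + (-15 + 15)²) - 1*986) = 8*((184 + 0²) - 986) = 8*((184 + 0) - 986) = 8*(184 - 986) = 8*(-802) = -6416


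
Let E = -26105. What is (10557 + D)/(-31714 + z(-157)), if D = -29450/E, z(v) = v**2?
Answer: -55123987/36886365 ≈ -1.4944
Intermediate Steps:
D = 5890/5221 (D = -29450/(-26105) = -29450*(-1/26105) = 5890/5221 ≈ 1.1281)
(10557 + D)/(-31714 + z(-157)) = (10557 + 5890/5221)/(-31714 + (-157)**2) = 55123987/(5221*(-31714 + 24649)) = (55123987/5221)/(-7065) = (55123987/5221)*(-1/7065) = -55123987/36886365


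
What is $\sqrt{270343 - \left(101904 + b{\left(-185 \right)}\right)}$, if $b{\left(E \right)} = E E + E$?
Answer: $\sqrt{134399} \approx 366.6$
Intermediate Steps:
$b{\left(E \right)} = E + E^{2}$ ($b{\left(E \right)} = E^{2} + E = E + E^{2}$)
$\sqrt{270343 - \left(101904 + b{\left(-185 \right)}\right)} = \sqrt{270343 - \left(101904 - 185 \left(1 - 185\right)\right)} = \sqrt{270343 - \left(101904 - -34040\right)} = \sqrt{270343 - 135944} = \sqrt{134399}$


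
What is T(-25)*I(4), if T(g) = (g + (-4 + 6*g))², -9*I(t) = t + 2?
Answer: -64082/3 ≈ -21361.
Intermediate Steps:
I(t) = -2/9 - t/9 (I(t) = -(t + 2)/9 = -(2 + t)/9 = -2/9 - t/9)
T(g) = (-4 + 7*g)²
T(-25)*I(4) = (-4 + 7*(-25))²*(-2/9 - ⅑*4) = (-4 - 175)²*(-2/9 - 4/9) = (-179)²*(-⅔) = 32041*(-⅔) = -64082/3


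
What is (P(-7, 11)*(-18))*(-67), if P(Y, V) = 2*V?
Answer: 26532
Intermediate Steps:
(P(-7, 11)*(-18))*(-67) = ((2*11)*(-18))*(-67) = (22*(-18))*(-67) = -396*(-67) = 26532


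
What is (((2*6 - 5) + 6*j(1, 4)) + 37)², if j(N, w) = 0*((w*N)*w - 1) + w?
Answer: 4624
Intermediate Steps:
j(N, w) = w (j(N, w) = 0*((N*w)*w - 1) + w = 0*(N*w² - 1) + w = 0*(-1 + N*w²) + w = 0 + w = w)
(((2*6 - 5) + 6*j(1, 4)) + 37)² = (((2*6 - 5) + 6*4) + 37)² = (((12 - 5) + 24) + 37)² = ((7 + 24) + 37)² = (31 + 37)² = 68² = 4624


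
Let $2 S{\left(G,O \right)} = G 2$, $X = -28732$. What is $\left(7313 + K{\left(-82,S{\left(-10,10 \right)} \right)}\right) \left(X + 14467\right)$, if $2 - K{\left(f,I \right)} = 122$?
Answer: $-102608145$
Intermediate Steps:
$S{\left(G,O \right)} = G$ ($S{\left(G,O \right)} = \frac{G 2}{2} = \frac{2 G}{2} = G$)
$K{\left(f,I \right)} = -120$ ($K{\left(f,I \right)} = 2 - 122 = -120$)
$\left(7313 + K{\left(-82,S{\left(-10,10 \right)} \right)}\right) \left(X + 14467\right) = \left(7313 - 120\right) \left(-28732 + 14467\right) = 7193 \left(-14265\right) = -102608145$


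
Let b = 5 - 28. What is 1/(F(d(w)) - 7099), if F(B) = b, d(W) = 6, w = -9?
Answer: -1/7122 ≈ -0.00014041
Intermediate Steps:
b = -23
F(B) = -23
1/(F(d(w)) - 7099) = 1/(-23 - 7099) = 1/(-7122) = -1/7122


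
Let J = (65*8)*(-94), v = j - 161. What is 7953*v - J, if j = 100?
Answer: -436253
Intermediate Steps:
v = -61 (v = 100 - 161 = -61)
J = -48880 (J = 520*(-94) = -48880)
7953*v - J = 7953*(-61) - 1*(-48880) = -485133 + 48880 = -436253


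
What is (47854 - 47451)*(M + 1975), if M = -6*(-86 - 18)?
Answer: 1047397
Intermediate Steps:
M = 624 (M = -6*(-104) = 624)
(47854 - 47451)*(M + 1975) = (47854 - 47451)*(624 + 1975) = 403*2599 = 1047397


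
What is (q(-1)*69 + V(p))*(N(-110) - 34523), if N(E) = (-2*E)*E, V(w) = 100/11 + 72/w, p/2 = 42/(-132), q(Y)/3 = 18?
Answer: -2339608210/11 ≈ -2.1269e+8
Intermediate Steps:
q(Y) = 54 (q(Y) = 3*18 = 54)
p = -7/11 (p = 2*(42/(-132)) = 2*(42*(-1/132)) = 2*(-7/22) = -7/11 ≈ -0.63636)
V(w) = 100/11 + 72/w (V(w) = 100*(1/11) + 72/w = 100/11 + 72/w)
N(E) = -2*E²
(q(-1)*69 + V(p))*(N(-110) - 34523) = (54*69 + (100/11 + 72/(-7/11)))*(-2*(-110)² - 34523) = (3726 + (100/11 + 72*(-11/7)))*(-2*12100 - 34523) = (3726 + (100/11 - 792/7))*(-24200 - 34523) = (3726 - 8012/77)*(-58723) = (278890/77)*(-58723) = -2339608210/11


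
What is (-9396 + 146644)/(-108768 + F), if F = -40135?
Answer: -137248/148903 ≈ -0.92173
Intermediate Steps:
(-9396 + 146644)/(-108768 + F) = (-9396 + 146644)/(-108768 - 40135) = 137248/(-148903) = 137248*(-1/148903) = -137248/148903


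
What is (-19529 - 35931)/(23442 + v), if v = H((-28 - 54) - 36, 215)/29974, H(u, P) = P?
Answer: -1662358040/702650723 ≈ -2.3658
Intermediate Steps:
v = 215/29974 ≈ 0.0071729
(-19529 - 35931)/(23442 + v) = (-19529 - 35931)/(23442 + 215/29974) = -55460/702650723/29974 = -55460*29974/702650723 = -1662358040/702650723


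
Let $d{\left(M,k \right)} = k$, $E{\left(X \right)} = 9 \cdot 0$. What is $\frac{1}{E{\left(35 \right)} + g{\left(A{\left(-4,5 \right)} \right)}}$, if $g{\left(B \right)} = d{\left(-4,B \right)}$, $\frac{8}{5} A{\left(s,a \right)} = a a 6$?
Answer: $\frac{4}{375} \approx 0.010667$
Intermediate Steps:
$A{\left(s,a \right)} = \frac{15 a^{2}}{4}$ ($A{\left(s,a \right)} = \frac{5 a a 6}{8} = \frac{5 a^{2} \cdot 6}{8} = \frac{5 \cdot 6 a^{2}}{8} = \frac{15 a^{2}}{4}$)
$E{\left(X \right)} = 0$
$g{\left(B \right)} = B$
$\frac{1}{E{\left(35 \right)} + g{\left(A{\left(-4,5 \right)} \right)}} = \frac{1}{0 + \frac{15 \cdot 5^{2}}{4}} = \frac{1}{0 + \frac{15}{4} \cdot 25} = \frac{1}{0 + \frac{375}{4}} = \frac{1}{\frac{375}{4}} = \frac{4}{375}$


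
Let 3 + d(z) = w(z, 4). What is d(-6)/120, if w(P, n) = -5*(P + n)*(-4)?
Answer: -43/120 ≈ -0.35833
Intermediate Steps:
w(P, n) = 20*P + 20*n (w(P, n) = (-5*P - 5*n)*(-4) = 20*P + 20*n)
d(z) = 77 + 20*z (d(z) = -3 + (20*z + 20*4) = -3 + (20*z + 80) = -3 + (80 + 20*z) = 77 + 20*z)
d(-6)/120 = (77 + 20*(-6))/120 = (77 - 120)*(1/120) = -43*1/120 = -43/120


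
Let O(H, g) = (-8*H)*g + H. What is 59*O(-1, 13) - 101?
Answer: 5976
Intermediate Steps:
O(H, g) = H - 8*H*g (O(H, g) = -8*H*g + H = H - 8*H*g)
59*O(-1, 13) - 101 = 59*(-(1 - 8*13)) - 101 = 59*(-(1 - 104)) - 101 = 59*(-1*(-103)) - 101 = 59*103 - 101 = 6077 - 101 = 5976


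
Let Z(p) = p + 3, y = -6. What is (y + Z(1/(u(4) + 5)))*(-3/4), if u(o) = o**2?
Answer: 31/14 ≈ 2.2143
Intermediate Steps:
Z(p) = 3 + p
(y + Z(1/(u(4) + 5)))*(-3/4) = (-6 + (3 + 1/(4**2 + 5)))*(-3/4) = (-6 + (3 + 1/(16 + 5)))*(-3*1/4) = (-6 + (3 + 1/21))*(-3/4) = (-6 + 64/21)*(-3/4) = -62/21*(-3/4) = 31/14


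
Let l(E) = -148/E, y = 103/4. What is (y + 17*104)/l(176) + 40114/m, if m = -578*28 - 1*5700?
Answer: -864339459/404854 ≈ -2134.9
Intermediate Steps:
y = 103/4 (y = 103*(1/4) = 103/4 ≈ 25.750)
m = -21884 (m = -16184 - 5700 = -21884)
(y + 17*104)/l(176) + 40114/m = (103/4 + 17*104)/((-148/176)) + 40114/(-21884) = (103/4 + 1768)/((-148*1/176)) + 40114*(-1/21884) = 7175/(4*(-37/44)) - 20057/10942 = (7175/4)*(-44/37) - 20057/10942 = -78925/37 - 20057/10942 = -864339459/404854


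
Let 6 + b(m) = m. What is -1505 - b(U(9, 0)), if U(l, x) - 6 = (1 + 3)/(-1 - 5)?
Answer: -4513/3 ≈ -1504.3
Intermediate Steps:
U(l, x) = 16/3 (U(l, x) = 6 + (1 + 3)/(-1 - 5) = 6 + 4/(-6) = 6 + 4*(-⅙) = 6 - ⅔ = 16/3)
b(m) = -6 + m
-1505 - b(U(9, 0)) = -1505 - (-6 + 16/3) = -1505 - 1*(-⅔) = -1505 + ⅔ = -4513/3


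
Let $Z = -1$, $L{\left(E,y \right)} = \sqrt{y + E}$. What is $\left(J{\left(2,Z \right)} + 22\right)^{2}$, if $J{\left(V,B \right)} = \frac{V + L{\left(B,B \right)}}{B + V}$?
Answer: $\left(24 + i \sqrt{2}\right)^{2} \approx 574.0 + 67.882 i$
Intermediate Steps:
$L{\left(E,y \right)} = \sqrt{E + y}$
$J{\left(V,B \right)} = \frac{V + \sqrt{2} \sqrt{B}}{B + V}$ ($J{\left(V,B \right)} = \frac{V + \sqrt{B + B}}{B + V} = \frac{V + \sqrt{2 B}}{B + V} = \frac{V + \sqrt{2} \sqrt{B}}{B + V}$)
$\left(J{\left(2,Z \right)} + 22\right)^{2} = \left(\frac{2 + \sqrt{2} \sqrt{-1}}{-1 + 2} + 22\right)^{2} = \left(\frac{2 + \sqrt{2} i}{1} + 22\right)^{2} = \left(1 \left(2 + i \sqrt{2}\right) + 22\right)^{2} = \left(\left(2 + i \sqrt{2}\right) + 22\right)^{2} = \left(24 + i \sqrt{2}\right)^{2}$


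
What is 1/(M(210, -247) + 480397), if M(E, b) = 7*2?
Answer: 1/480411 ≈ 2.0815e-6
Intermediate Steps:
M(E, b) = 14
1/(M(210, -247) + 480397) = 1/(14 + 480397) = 1/480411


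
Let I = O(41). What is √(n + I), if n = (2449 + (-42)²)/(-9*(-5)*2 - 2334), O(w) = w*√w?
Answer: √(-19533 + 426564*√41)/102 ≈ 16.145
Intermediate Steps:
O(w) = w^(3/2)
I = 41*√41 (I = 41^(3/2) = 41*√41 ≈ 262.53)
n = -383/204 (n = (2449 + 1764)/(45*2 - 2334) = 4213/(90 - 2334) = 4213/(-2244) = 4213*(-1/2244) = -383/204 ≈ -1.8775)
√(n + I) = √(-383/204 + 41*√41)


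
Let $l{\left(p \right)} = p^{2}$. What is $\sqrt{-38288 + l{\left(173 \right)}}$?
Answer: $i \sqrt{8359} \approx 91.428 i$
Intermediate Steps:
$\sqrt{-38288 + l{\left(173 \right)}} = \sqrt{-38288 + 173^{2}} = \sqrt{-38288 + 29929} = \sqrt{-8359} = i \sqrt{8359}$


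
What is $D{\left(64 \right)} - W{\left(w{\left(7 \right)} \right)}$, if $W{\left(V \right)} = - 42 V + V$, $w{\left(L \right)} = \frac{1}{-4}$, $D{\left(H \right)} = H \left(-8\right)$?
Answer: $- \frac{2089}{4} \approx -522.25$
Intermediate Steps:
$D{\left(H \right)} = - 8 H$
$w{\left(L \right)} = - \frac{1}{4}$
$W{\left(V \right)} = - 41 V$
$D{\left(64 \right)} - W{\left(w{\left(7 \right)} \right)} = \left(-8\right) 64 - \left(-41\right) \left(- \frac{1}{4}\right) = -512 - \frac{41}{4} = - \frac{2089}{4}$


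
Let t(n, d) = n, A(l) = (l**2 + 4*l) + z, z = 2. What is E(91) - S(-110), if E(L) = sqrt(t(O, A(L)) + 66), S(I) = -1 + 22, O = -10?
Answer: -21 + 2*sqrt(14) ≈ -13.517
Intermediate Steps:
A(l) = 2 + l**2 + 4*l (A(l) = (l**2 + 4*l) + 2 = 2 + l**2 + 4*l)
S(I) = 21
E(L) = 2*sqrt(14) (E(L) = sqrt(-10 + 66) = sqrt(56) = 2*sqrt(14))
E(91) - S(-110) = 2*sqrt(14) - 1*21 = 2*sqrt(14) - 21 = -21 + 2*sqrt(14)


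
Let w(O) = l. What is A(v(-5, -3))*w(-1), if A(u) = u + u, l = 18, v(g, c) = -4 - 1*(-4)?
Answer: 0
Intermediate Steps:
v(g, c) = 0 (v(g, c) = -4 + 4 = 0)
A(u) = 2*u
w(O) = 18
A(v(-5, -3))*w(-1) = (2*0)*18 = 0*18 = 0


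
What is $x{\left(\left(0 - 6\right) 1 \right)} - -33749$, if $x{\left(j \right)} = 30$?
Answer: $33779$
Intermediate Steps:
$x{\left(\left(0 - 6\right) 1 \right)} - -33749 = 30 - -33749 = 30 + 33749 = 33779$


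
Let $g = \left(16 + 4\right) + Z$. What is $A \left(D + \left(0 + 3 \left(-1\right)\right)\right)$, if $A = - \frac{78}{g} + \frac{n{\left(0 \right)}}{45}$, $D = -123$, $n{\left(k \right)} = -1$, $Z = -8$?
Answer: $\frac{4109}{5} \approx 821.8$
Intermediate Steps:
$g = 12$ ($g = \left(16 + 4\right) - 8 = 20 - 8 = 12$)
$A = - \frac{587}{90}$ ($A = - \frac{78}{12} - \frac{1}{45} = \left(-78\right) \frac{1}{12} - \frac{1}{45} = - \frac{13}{2} - \frac{1}{45} = - \frac{587}{90} \approx -6.5222$)
$A \left(D + \left(0 + 3 \left(-1\right)\right)\right) = - \frac{587 \left(-123 + \left(0 + 3 \left(-1\right)\right)\right)}{90} = - \frac{587 \left(-123 + \left(0 - 3\right)\right)}{90} = - \frac{587 \left(-123 - 3\right)}{90} = \left(- \frac{587}{90}\right) \left(-126\right) = \frac{4109}{5}$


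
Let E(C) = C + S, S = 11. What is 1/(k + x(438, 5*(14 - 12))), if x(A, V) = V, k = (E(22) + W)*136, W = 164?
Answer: 1/26802 ≈ 3.7311e-5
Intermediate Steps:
E(C) = 11 + C (E(C) = C + 11 = 11 + C)
k = 26792 (k = ((11 + 22) + 164)*136 = (33 + 164)*136 = 197*136 = 26792)
1/(k + x(438, 5*(14 - 12))) = 1/(26792 + 5*(14 - 12)) = 1/(26792 + 5*2) = 1/(26792 + 10) = 1/26802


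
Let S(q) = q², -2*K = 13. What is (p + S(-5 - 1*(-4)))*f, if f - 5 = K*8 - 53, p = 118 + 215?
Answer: -33400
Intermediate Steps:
K = -13/2 (K = -½*13 = -13/2 ≈ -6.5000)
p = 333
f = -100 (f = 5 + (-13/2*8 - 53) = 5 + (-52 - 53) = 5 - 105 = -100)
(p + S(-5 - 1*(-4)))*f = (333 + (-5 - 1*(-4))²)*(-100) = (333 + (-5 + 4)²)*(-100) = (333 + (-1)²)*(-100) = (333 + 1)*(-100) = 334*(-100) = -33400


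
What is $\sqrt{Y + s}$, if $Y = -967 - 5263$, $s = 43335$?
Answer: $\sqrt{37105} \approx 192.63$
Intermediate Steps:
$Y = -6230$
$\sqrt{Y + s} = \sqrt{-6230 + 43335} = \sqrt{37105}$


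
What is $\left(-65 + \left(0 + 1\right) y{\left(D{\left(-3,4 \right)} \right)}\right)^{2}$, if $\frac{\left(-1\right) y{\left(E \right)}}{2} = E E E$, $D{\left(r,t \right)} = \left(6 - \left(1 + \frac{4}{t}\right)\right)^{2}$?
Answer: $68178049$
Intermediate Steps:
$D{\left(r,t \right)} = \left(5 - \frac{4}{t}\right)^{2}$ ($D{\left(r,t \right)} = \left(6 - \left(1 + \frac{4}{t}\right)\right)^{2} = \left(5 - \frac{4}{t}\right)^{2}$)
$y{\left(E \right)} = - 2 E^{3}$ ($y{\left(E \right)} = - 2 E E E = - 2 E^{2} E = - 2 E^{3}$)
$\left(-65 + \left(0 + 1\right) y{\left(D{\left(-3,4 \right)} \right)}\right)^{2} = \left(-65 + \left(0 + 1\right) \left(- 2 \left(\frac{\left(-4 + 5 \cdot 4\right)^{2}}{16}\right)^{3}\right)\right)^{2} = \left(-65 + 1 \left(- 2 \left(\frac{\left(-4 + 20\right)^{2}}{16}\right)^{3}\right)\right)^{2} = \left(-65 + 1 \left(- 2 \left(\frac{16^{2}}{16}\right)^{3}\right)\right)^{2} = \left(-65 + 1 \left(- 2 \left(\frac{1}{16} \cdot 256\right)^{3}\right)\right)^{2} = \left(-65 + 1 \left(- 2 \cdot 16^{3}\right)\right)^{2} = \left(-65 + 1 \left(\left(-2\right) 4096\right)\right)^{2} = \left(-65 + 1 \left(-8192\right)\right)^{2} = \left(-65 - 8192\right)^{2} = \left(-8257\right)^{2} = 68178049$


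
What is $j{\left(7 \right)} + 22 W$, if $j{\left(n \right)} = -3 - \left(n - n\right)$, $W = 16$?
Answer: $349$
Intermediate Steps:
$j{\left(n \right)} = -3$ ($j{\left(n \right)} = -3 - 0 = -3 + 0 = -3$)
$j{\left(7 \right)} + 22 W = -3 + 22 \cdot 16 = -3 + 352 = 349$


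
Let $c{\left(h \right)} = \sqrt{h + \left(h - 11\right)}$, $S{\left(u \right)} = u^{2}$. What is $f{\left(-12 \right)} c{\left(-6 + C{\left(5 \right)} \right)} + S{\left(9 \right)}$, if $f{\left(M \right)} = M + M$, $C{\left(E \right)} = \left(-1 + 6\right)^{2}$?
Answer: $81 - 72 \sqrt{3} \approx -43.708$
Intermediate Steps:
$C{\left(E \right)} = 25$ ($C{\left(E \right)} = 5^{2} = 25$)
$f{\left(M \right)} = 2 M$
$c{\left(h \right)} = \sqrt{-11 + 2 h}$ ($c{\left(h \right)} = \sqrt{h + \left(h - 11\right)} = \sqrt{h + \left(-11 + h\right)} = \sqrt{-11 + 2 h}$)
$f{\left(-12 \right)} c{\left(-6 + C{\left(5 \right)} \right)} + S{\left(9 \right)} = 2 \left(-12\right) \sqrt{-11 + 2 \left(-6 + 25\right)} + 9^{2} = - 24 \sqrt{-11 + 2 \cdot 19} + 81 = - 24 \sqrt{-11 + 38} + 81 = - 24 \sqrt{27} + 81 = - 24 \cdot 3 \sqrt{3} + 81 = - 72 \sqrt{3} + 81 = 81 - 72 \sqrt{3}$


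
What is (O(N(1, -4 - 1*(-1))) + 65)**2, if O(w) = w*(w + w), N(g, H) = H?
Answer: 6889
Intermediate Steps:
O(w) = 2*w**2 (O(w) = w*(2*w) = 2*w**2)
(O(N(1, -4 - 1*(-1))) + 65)**2 = (2*(-4 - 1*(-1))**2 + 65)**2 = (2*(-4 + 1)**2 + 65)**2 = (2*(-3)**2 + 65)**2 = (2*9 + 65)**2 = (18 + 65)**2 = 83**2 = 6889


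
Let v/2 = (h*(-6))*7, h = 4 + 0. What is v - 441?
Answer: -777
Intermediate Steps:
h = 4
v = -336 (v = 2*((4*(-6))*7) = 2*(-24*7) = 2*(-168) = -336)
v - 441 = -336 - 441 = -777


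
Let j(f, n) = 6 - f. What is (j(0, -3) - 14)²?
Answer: 64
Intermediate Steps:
(j(0, -3) - 14)² = ((6 - 1*0) - 14)² = ((6 + 0) - 14)² = (6 - 14)² = (-8)² = 64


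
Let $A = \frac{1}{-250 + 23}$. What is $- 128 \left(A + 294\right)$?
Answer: $- \frac{8542336}{227} \approx -37631.0$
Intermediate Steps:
$A = - \frac{1}{227}$ ($A = \frac{1}{-227} = - \frac{1}{227} \approx -0.0044053$)
$- 128 \left(A + 294\right) = - 128 \left(- \frac{1}{227} + 294\right) = \left(-128\right) \frac{66737}{227} = - \frac{8542336}{227}$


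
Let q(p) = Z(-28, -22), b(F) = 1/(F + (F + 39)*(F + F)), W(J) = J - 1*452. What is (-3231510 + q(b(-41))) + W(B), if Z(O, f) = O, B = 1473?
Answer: -3230517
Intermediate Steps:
W(J) = -452 + J (W(J) = J - 452 = -452 + J)
b(F) = 1/(F + 2*F*(39 + F)) (b(F) = 1/(F + (39 + F)*(2*F)) = 1/(F + 2*F*(39 + F)))
q(p) = -28
(-3231510 + q(b(-41))) + W(B) = (-3231510 - 28) + (-452 + 1473) = -3231538 + 1021 = -3230517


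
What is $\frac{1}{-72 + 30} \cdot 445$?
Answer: $- \frac{445}{42} \approx -10.595$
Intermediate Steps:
$\frac{1}{-72 + 30} \cdot 445 = \frac{1}{-42} \cdot 445 = \left(- \frac{1}{42}\right) 445 = - \frac{445}{42}$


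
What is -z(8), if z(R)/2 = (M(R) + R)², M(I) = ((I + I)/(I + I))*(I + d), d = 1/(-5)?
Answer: -12482/25 ≈ -499.28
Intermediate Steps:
d = -⅕ (d = 1*(-⅕) = -⅕ ≈ -0.20000)
M(I) = -⅕ + I (M(I) = ((I + I)/(I + I))*(I - ⅕) = ((2*I)/((2*I)))*(-⅕ + I) = ((2*I)*(1/(2*I)))*(-⅕ + I) = 1*(-⅕ + I) = -⅕ + I)
z(R) = 2*(-⅕ + 2*R)² (z(R) = 2*((-⅕ + R) + R)² = 2*(-⅕ + 2*R)²)
-z(8) = -2*(-1 + 10*8)²/25 = -2*(-1 + 80)²/25 = -2*79²/25 = -2*6241/25 = -1*12482/25 = -12482/25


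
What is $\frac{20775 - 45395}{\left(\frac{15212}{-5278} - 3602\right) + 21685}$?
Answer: $- \frac{64972180}{47713431} \approx -1.3617$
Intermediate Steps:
$\frac{20775 - 45395}{\left(\frac{15212}{-5278} - 3602\right) + 21685} = - \frac{24620}{\left(15212 \left(- \frac{1}{5278}\right) - 3602\right) + 21685} = - \frac{24620}{\left(- \frac{7606}{2639} - 3602\right) + 21685} = - \frac{24620}{- \frac{9513284}{2639} + 21685} = - \frac{24620}{\frac{47713431}{2639}} = \left(-24620\right) \frac{2639}{47713431} = - \frac{64972180}{47713431}$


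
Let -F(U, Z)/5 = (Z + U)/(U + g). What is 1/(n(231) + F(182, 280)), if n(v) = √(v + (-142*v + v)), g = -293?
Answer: 37/58268 - 1369*I*√165/3204740 ≈ 0.000635 - 0.0054872*I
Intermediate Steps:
F(U, Z) = -5*(U + Z)/(-293 + U) (F(U, Z) = -5*(Z + U)/(U - 293) = -5*(U + Z)/(-293 + U))
n(v) = 2*√35*√(-v) (n(v) = √(v - 141*v) = √(-140*v) = 2*√35*√(-v))
1/(n(231) + F(182, 280)) = 1/(2*√35*√(-1*231) + 5*(-1*182 - 1*280)/(-293 + 182)) = 1/(2*√35*√(-231) + 5*(-182 - 280)/(-111)) = 1/(2*√35*(I*√231) + 5*(-1/111)*(-462)) = 1/(14*I*√165 + 770/37) = 1/(770/37 + 14*I*√165)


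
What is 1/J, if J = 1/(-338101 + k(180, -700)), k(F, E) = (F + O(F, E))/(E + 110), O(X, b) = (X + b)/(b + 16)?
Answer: -3411104080/10089 ≈ -3.3810e+5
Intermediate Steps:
O(X, b) = (X + b)/(16 + b)
k(F, E) = (F + (E + F)/(16 + E))/(110 + E) (k(F, E) = (F + (F + E)/(16 + E))/(E + 110) = (F + (E + F)/(16 + E))/(110 + E))
J = -10089/3411104080 (J = 1/(-338101 + (-700 + 180 + 180*(16 - 700))/((16 - 700)*(110 - 700))) = 1/(-338101 + (-700 + 180 + 180*(-684))/(-684*(-590))) = 1/(-338101 - 1/684*(-1/590)*(-700 + 180 - 123120)) = 1/(-338101 - 1/684*(-1/590)*(-123640)) = 1/(-338101 - 3091/10089) = 1/(-3411104080/10089) = -10089/3411104080 ≈ -2.9577e-6)
1/J = 1/(-10089/3411104080) = -3411104080/10089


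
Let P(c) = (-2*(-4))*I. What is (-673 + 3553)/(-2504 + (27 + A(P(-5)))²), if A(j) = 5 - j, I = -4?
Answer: 360/199 ≈ 1.8090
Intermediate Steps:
P(c) = -32 (P(c) = -2*(-4)*(-4) = 8*(-4) = -32)
(-673 + 3553)/(-2504 + (27 + A(P(-5)))²) = (-673 + 3553)/(-2504 + (27 + (5 - 1*(-32)))²) = 2880/(-2504 + (27 + (5 + 32))²) = 2880/(-2504 + (27 + 37)²) = 2880/(-2504 + 64²) = 2880/(-2504 + 4096) = 2880/1592 = 2880*(1/1592) = 360/199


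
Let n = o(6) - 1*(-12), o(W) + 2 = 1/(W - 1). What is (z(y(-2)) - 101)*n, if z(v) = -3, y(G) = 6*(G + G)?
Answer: -5304/5 ≈ -1060.8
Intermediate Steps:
y(G) = 12*G (y(G) = 6*(2*G) = 12*G)
o(W) = -2 + 1/(-1 + W) (o(W) = -2 + 1/(W - 1) = -2 + 1/(-1 + W))
n = 51/5 (n = (3 - 2*6)/(-1 + 6) - 1*(-12) = (3 - 12)/5 + 12 = (⅕)*(-9) + 12 = -9/5 + 12 = 51/5 ≈ 10.200)
(z(y(-2)) - 101)*n = (-3 - 101)*(51/5) = -104*51/5 = -5304/5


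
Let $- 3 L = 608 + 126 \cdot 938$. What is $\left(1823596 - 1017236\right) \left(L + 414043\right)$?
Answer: $\frac{905810797880}{3} \approx 3.0194 \cdot 10^{11}$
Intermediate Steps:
$L = - \frac{118796}{3}$ ($L = - \frac{608 + 126 \cdot 938}{3} = - \frac{608 + 118188}{3} = \left(- \frac{1}{3}\right) 118796 = - \frac{118796}{3} \approx -39599.0$)
$\left(1823596 - 1017236\right) \left(L + 414043\right) = \left(1823596 - 1017236\right) \left(- \frac{118796}{3} + 414043\right) = 806360 \cdot \frac{1123333}{3} = \frac{905810797880}{3}$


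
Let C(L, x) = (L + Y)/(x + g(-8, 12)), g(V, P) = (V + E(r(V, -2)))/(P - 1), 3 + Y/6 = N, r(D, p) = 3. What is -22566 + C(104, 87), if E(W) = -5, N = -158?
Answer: -10655893/472 ≈ -22576.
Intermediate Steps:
Y = -966 (Y = -18 + 6*(-158) = -18 - 948 = -966)
g(V, P) = (-5 + V)/(-1 + P) (g(V, P) = (V - 5)/(P - 1) = (-5 + V)/(-1 + P))
C(L, x) = (-966 + L)/(-13/11 + x) (C(L, x) = (L - 966)/(x + (-5 - 8)/(-1 + 12)) = (-966 + L)/(x - 13/11) = (-966 + L)/(-13/11 + x))
-22566 + C(104, 87) = -22566 + 11*(-966 + 104)/(-13 + 11*87) = -22566 + 11*(-862)/(-13 + 957) = -22566 + 11*(-862)/944 = -22566 + 11*(1/944)*(-862) = -22566 - 4741/472 = -10655893/472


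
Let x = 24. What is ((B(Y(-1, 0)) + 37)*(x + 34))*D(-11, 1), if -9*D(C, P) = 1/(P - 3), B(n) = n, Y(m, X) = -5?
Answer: 928/9 ≈ 103.11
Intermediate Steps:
D(C, P) = -1/(9*(-3 + P)) (D(C, P) = -1/(9*(P - 3)) = -1/(9*(-3 + P)))
((B(Y(-1, 0)) + 37)*(x + 34))*D(-11, 1) = ((-5 + 37)*(24 + 34))*(-1/(-27 + 9*1)) = (32*58)*(-1/(-27 + 9)) = 1856*(-1/(-18)) = 1856*(-1*(-1/18)) = 1856*(1/18) = 928/9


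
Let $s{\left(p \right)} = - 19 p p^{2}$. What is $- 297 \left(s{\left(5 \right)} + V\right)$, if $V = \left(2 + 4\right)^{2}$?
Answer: $694683$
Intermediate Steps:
$s{\left(p \right)} = - 19 p^{3}$
$V = 36$ ($V = 6^{2} = 36$)
$- 297 \left(s{\left(5 \right)} + V\right) = - 297 \left(- 19 \cdot 5^{3} + 36\right) = - 297 \left(\left(-19\right) 125 + 36\right) = - 297 \left(-2375 + 36\right) = \left(-297\right) \left(-2339\right) = 694683$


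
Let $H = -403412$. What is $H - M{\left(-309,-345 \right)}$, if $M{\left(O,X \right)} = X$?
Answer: $-403067$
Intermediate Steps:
$H - M{\left(-309,-345 \right)} = -403412 - -345 = -403412 + 345 = -403067$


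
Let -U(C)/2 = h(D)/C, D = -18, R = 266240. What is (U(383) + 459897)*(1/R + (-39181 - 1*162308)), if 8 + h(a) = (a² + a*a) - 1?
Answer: -9448891140072662007/101969920 ≈ -9.2663e+10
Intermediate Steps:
h(a) = -9 + 2*a² (h(a) = -8 + ((a² + a*a) - 1) = -8 + ((a² + a²) - 1) = -8 + (2*a² - 1) = -8 + (-1 + 2*a²) = -9 + 2*a²)
U(C) = -1278/C (U(C) = -2*(-9 + 2*(-18)²)/C = -2*(-9 + 2*324)/C = -2*(-9 + 648)/C = -1278/C)
(U(383) + 459897)*(1/R + (-39181 - 1*162308)) = (-1278/383 + 459897)*(1/266240 + (-39181 - 1*162308)) = (-1278*1/383 + 459897)*(1/266240 + (-39181 - 162308)) = (-1278/383 + 459897)*(1/266240 - 201489) = (176139273/383)*(-53644431359/266240) = -9448891140072662007/101969920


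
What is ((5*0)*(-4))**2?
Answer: 0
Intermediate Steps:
((5*0)*(-4))**2 = (0*(-4))**2 = 0**2 = 0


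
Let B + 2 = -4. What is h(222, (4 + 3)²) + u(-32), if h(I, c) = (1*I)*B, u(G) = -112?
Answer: -1444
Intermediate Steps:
B = -6 (B = -2 - 4 = -6)
h(I, c) = -6*I (h(I, c) = (1*I)*(-6) = I*(-6) = -6*I)
h(222, (4 + 3)²) + u(-32) = -6*222 - 112 = -1332 - 112 = -1444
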